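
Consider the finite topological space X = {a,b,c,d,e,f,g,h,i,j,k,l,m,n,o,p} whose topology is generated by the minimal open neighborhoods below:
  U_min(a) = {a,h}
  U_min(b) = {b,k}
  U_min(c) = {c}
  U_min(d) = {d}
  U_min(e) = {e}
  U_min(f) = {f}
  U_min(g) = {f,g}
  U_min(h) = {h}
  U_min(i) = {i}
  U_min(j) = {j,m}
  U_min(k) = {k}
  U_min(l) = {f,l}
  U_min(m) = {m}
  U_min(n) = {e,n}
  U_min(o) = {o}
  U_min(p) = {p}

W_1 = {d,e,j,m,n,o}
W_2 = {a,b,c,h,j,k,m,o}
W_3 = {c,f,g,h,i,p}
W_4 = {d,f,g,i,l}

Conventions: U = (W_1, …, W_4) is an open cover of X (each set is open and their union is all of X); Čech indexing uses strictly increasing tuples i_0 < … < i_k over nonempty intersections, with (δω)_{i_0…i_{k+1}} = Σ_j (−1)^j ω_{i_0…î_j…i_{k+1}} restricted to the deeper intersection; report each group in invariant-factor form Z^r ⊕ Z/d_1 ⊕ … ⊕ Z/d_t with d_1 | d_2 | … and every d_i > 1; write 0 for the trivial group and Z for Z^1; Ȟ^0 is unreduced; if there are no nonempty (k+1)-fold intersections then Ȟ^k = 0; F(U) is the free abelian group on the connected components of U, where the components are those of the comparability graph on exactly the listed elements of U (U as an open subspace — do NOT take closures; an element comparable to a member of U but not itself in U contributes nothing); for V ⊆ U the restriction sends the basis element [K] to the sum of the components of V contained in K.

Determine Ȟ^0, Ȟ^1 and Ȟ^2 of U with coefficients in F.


Ȟ^0 = Z^10,  Ȟ^1 = 0,  Ȟ^2 = 0

nonempty intersections:
  W12={j,m,o} W14={d} W23={c,h} W34={f,g,i}
components per intersection:
  W1: {d} {e,n} {j,m} {o}
  W2: {a,h} {b,k} {c} {j,m} {o}
  W3: {c} {f,g} {h} {i} {p}
  W4: {d} {f,g,l} {i}
  W12: {j,m} {o}
  W14: {d}
  W23: {c} {h}
  W34: {f,g} {i}
C dims 17,7; δ0: rk 7, SNF 1^7
Ȟ^0: (17−7)−0=10 ⇒ Z^10
Ȟ^1: (7−0)−7=0 ⇒ 0
Ȟ^2: (0−0)−0=0 ⇒ 0


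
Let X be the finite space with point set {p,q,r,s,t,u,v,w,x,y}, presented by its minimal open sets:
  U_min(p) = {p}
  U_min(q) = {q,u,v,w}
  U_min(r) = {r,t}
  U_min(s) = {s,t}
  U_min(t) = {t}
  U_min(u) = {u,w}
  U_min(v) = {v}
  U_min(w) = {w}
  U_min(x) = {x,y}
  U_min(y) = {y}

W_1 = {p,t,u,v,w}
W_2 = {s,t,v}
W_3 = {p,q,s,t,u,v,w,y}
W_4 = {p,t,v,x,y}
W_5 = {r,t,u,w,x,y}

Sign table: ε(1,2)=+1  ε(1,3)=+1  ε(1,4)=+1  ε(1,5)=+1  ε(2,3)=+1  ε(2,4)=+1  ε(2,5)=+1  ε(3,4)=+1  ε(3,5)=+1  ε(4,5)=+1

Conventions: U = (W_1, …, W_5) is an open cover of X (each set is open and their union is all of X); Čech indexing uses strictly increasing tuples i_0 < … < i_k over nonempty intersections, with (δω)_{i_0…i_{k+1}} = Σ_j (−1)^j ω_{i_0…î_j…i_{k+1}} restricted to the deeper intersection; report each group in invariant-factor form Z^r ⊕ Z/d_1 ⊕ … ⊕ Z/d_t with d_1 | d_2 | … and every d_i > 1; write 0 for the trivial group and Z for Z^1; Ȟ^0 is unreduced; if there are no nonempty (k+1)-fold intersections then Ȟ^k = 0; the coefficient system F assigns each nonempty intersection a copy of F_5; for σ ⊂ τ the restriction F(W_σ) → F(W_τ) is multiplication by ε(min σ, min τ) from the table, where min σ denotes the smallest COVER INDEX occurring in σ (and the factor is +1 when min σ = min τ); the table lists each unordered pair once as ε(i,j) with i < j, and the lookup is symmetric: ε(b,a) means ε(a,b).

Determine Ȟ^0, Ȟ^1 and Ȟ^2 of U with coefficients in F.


nerve simplices:
  W12={t,v} W13={p,t,u,v,w} W14={p,t,v} W15={t,u,w} W23={s,t,v} W24={t,v} W25={t} W34={p,t,v,y} W35={t,u,w,y} W45={t,x,y}
  W123={t,v} W124={t,v} W125={t} W134={p,t,v} W135={t,u,w} W145={t} W234={t,v} W235={t} W245={t} W345={t,y}
  W1234={t,v} W1235={t} W1245={t} W1345={t} W2345={t}
  W12345={t}
C dims 5,10,10,5; δ0: rk_F5 4; δ1: rk_F5 6; δ2: rk_F5 4
degree 0: 5−4−0 = 1 → Ȟ^0 ≅ Z/5
degree 1: 10−6−4 = 0 → Ȟ^1 ≅ 0
degree 2: 10−4−6 = 0 → Ȟ^2 ≅ 0

Ȟ^0(U;F) ≅ Z/5, Ȟ^1(U;F) ≅ 0, Ȟ^2(U;F) ≅ 0


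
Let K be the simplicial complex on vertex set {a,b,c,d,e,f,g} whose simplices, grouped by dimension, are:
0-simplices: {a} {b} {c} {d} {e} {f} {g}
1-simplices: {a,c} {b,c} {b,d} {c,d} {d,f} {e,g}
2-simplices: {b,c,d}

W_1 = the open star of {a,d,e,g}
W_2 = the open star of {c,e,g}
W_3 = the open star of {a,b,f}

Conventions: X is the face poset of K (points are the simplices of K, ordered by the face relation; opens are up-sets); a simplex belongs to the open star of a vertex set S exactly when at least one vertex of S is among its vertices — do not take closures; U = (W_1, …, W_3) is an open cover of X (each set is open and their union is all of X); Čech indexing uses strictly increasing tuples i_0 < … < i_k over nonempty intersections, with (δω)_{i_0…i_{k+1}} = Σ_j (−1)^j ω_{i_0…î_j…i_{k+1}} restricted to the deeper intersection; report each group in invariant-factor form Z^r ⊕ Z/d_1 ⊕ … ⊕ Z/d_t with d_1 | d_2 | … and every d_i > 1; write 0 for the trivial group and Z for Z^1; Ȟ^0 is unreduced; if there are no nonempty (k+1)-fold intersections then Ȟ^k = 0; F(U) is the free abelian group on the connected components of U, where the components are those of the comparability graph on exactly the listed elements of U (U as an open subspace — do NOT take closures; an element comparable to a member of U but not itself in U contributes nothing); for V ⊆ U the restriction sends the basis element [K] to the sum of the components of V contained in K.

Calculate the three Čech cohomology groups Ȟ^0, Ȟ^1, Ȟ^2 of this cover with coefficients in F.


nerve simplices:
  W1={{a},{d},{e},{g},{a,c},{b,d},{c,d},{d,f},{e,g},{b,c,d}} W2={{c},{e},{g},{a,c},{b,c},{c,d},{e,g},{b,c,d}} W3={{a},{b},{f},{a,c},{b,c},{b,d},{d,f},{b,c,d}}
  W12={{e},{g},{a,c},{c,d},{e,g},{b,c,d}} W13={{a},{a,c},{b,d},{d,f},{b,c,d}} W23={{a,c},{b,c},{b,c,d}}
  W123={{a,c},{b,c,d}}
components per intersection:
  W1: {{a},{a,c}} {{d},{b,d},{c,d},{d,f},{b,c,d}} {{e},{g},{e,g}}
  W2: {{c},{a,c},{b,c},{c,d},{b,c,d}} {{e},{g},{e,g}}
  W3: {{a},{a,c}} {{b},{b,c},{b,d},{b,c,d}} {{f},{d,f}}
  W12: {{e},{g},{e,g}} {{a,c}} {{c,d},{b,c,d}}
  W13: {{a},{a,c}} {{b,d},{b,c,d}} {{d,f}}
  W23: {{a,c}} {{b,c},{b,c,d}}
  W123: {{a,c}} {{b,c,d}}
C dims 8,8,2; δ0: rk 6, SNF 1^6; δ1: rk 2, SNF 1^2
degree 0: 8−6−0 = 2 → Ȟ^0 ≅ Z^2
degree 1: 8−2−6 = 0 → Ȟ^1 ≅ 0
degree 2: 2−0−2 = 0 → Ȟ^2 ≅ 0

Ȟ^0(U;F) ≅ Z^2, Ȟ^1(U;F) ≅ 0, Ȟ^2(U;F) ≅ 0


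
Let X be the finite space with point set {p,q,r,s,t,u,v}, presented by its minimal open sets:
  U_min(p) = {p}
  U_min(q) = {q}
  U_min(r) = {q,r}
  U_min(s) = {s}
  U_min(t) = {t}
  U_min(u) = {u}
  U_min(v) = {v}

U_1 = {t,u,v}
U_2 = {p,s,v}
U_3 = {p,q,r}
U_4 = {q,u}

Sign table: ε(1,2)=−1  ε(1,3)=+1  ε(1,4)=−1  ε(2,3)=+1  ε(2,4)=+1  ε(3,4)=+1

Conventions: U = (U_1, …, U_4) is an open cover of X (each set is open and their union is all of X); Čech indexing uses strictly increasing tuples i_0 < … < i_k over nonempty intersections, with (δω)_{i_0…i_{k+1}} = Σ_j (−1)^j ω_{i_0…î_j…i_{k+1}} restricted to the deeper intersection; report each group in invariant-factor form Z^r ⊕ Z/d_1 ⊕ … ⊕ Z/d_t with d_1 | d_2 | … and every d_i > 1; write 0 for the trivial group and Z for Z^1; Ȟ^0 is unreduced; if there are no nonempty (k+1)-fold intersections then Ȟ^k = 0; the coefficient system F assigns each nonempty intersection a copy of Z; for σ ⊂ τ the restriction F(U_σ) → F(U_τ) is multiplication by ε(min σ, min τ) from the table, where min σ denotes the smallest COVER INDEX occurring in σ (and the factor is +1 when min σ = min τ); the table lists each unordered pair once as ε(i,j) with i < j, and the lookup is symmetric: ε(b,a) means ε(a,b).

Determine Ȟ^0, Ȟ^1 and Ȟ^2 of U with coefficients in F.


Ȟ^0 ≅ Z, Ȟ^1 ≅ Z and Ȟ^2 ≅ 0

nonempty intersections:
  U12={v} U14={u} U23={p} U34={q}
C dims 4,4; δ0: rk 3, SNF 1^3
Ȟ^0: (4−3)−0=1 ⇒ Z
Ȟ^1: (4−0)−3=1 ⇒ Z
Ȟ^2: (0−0)−0=0 ⇒ 0


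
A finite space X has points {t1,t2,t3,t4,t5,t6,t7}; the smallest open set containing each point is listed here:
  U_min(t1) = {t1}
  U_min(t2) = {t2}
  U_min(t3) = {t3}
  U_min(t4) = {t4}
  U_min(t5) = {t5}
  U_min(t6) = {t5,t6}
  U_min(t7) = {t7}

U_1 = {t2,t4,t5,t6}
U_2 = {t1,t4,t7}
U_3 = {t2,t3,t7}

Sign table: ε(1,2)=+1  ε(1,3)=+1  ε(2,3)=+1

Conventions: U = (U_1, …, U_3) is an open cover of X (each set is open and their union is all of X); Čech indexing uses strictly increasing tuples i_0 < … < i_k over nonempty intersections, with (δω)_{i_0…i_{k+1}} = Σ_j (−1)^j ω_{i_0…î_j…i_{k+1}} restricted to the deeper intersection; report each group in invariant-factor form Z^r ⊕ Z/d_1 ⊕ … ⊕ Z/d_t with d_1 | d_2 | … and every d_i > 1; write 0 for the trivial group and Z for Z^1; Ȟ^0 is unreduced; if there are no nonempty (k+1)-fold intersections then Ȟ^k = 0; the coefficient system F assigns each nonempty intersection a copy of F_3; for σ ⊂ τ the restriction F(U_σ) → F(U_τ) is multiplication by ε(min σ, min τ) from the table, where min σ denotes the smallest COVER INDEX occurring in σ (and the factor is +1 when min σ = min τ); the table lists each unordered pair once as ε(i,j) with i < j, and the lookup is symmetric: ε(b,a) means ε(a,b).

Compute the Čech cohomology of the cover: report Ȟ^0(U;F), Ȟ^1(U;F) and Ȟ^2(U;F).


nerve of the cover:
  U12={t4} U13={t2} U23={t7}
C dims 3,3; δ0: rk_F3 2
Ȟ^0 = (3 − 2) − 0 = 1, so Ȟ^0 ≅ Z/3
Ȟ^1 = (3 − 0) − 2 = 1, so Ȟ^1 ≅ Z/3
Ȟ^2 = (0 − 0) − 0 = 0, so Ȟ^2 ≅ 0

Ȟ^0(U;F) ≅ Z/3, Ȟ^1(U;F) ≅ Z/3 and Ȟ^2(U;F) ≅ 0


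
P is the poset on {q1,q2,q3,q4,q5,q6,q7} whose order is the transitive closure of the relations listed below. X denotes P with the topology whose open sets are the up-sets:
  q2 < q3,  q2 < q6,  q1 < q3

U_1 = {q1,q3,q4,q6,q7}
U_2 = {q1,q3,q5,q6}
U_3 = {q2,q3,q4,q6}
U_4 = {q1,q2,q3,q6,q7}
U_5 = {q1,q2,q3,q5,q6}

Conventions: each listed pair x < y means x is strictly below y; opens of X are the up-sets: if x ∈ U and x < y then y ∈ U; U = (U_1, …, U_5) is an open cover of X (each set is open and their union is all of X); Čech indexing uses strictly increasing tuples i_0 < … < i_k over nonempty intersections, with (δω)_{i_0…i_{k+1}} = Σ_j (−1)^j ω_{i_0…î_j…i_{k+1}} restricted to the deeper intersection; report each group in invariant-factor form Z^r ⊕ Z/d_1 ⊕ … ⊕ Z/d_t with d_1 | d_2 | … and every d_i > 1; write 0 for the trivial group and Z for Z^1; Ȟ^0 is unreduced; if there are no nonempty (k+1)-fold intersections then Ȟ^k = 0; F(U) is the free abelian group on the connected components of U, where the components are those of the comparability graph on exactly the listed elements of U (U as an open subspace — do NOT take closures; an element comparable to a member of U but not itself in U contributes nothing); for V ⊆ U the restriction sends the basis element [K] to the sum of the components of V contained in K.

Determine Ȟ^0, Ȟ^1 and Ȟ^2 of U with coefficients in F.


intersection data:
  U12={q1,q3,q6} U13={q3,q4,q6} U14={q1,q3,q6,q7} U15={q1,q3,q6} U23={q3,q6} U24={q1,q3,q6} U25={q1,q3,q5,q6} U34={q2,q3,q6} U35={q2,q3,q6} U45={q1,q2,q3,q6}
  U123={q3,q6} U124={q1,q3,q6} U125={q1,q3,q6} U134={q3,q6} U135={q3,q6} U145={q1,q3,q6} U234={q3,q6} U235={q3,q6} U245={q1,q3,q6} U345={q2,q3,q6}
  U1234={q3,q6} U1235={q3,q6} U1245={q1,q3,q6} U1345={q3,q6} U2345={q3,q6}
  U12345={q3,q6}
components per intersection:
  U1: {q1,q3} {q4} {q6} {q7}
  U2: {q1,q3} {q5} {q6}
  U3: {q2,q3,q6} {q4}
  U4: {q1,q2,q3,q6} {q7}
  U5: {q1,q2,q3,q6} {q5}
  U12: {q1,q3} {q6}
  U13: {q3} {q4} {q6}
  U14: {q1,q3} {q6} {q7}
  U15: {q1,q3} {q6}
  U23: {q3} {q6}
  U24: {q1,q3} {q6}
  U25: {q1,q3} {q5} {q6}
  U34: {q2,q3,q6}
  U35: {q2,q3,q6}
  U45: {q1,q2,q3,q6}
  U123: {q3} {q6}
  U124: {q1,q3} {q6}
  U125: {q1,q3} {q6}
  U134: {q3} {q6}
  U135: {q3} {q6}
  U145: {q1,q3} {q6}
  U234: {q3} {q6}
  U235: {q3} {q6}
  U245: {q1,q3} {q6}
  U345: {q2,q3,q6}
  U1234: {q3} {q6}
  U1235: {q3} {q6}
  U1245: {q1,q3} {q6}
  U1345: {q3} {q6}
  U2345: {q3} {q6}
  U12345: {q3} {q6}
C dims 13,20,19,10; δ0: rk 9, SNF 1^9; δ1: rk 11, SNF 1^11; δ2: rk 8, SNF 1^8
Ȟ^0 = (13 − 9) − 0 = 4, so Ȟ^0 ≅ Z^4
Ȟ^1 = (20 − 11) − 9 = 0, so Ȟ^1 ≅ 0
Ȟ^2 = (19 − 8) − 11 = 0, so Ȟ^2 ≅ 0

Ȟ^0 ≅ Z^4; Ȟ^1 ≅ 0; Ȟ^2 ≅ 0


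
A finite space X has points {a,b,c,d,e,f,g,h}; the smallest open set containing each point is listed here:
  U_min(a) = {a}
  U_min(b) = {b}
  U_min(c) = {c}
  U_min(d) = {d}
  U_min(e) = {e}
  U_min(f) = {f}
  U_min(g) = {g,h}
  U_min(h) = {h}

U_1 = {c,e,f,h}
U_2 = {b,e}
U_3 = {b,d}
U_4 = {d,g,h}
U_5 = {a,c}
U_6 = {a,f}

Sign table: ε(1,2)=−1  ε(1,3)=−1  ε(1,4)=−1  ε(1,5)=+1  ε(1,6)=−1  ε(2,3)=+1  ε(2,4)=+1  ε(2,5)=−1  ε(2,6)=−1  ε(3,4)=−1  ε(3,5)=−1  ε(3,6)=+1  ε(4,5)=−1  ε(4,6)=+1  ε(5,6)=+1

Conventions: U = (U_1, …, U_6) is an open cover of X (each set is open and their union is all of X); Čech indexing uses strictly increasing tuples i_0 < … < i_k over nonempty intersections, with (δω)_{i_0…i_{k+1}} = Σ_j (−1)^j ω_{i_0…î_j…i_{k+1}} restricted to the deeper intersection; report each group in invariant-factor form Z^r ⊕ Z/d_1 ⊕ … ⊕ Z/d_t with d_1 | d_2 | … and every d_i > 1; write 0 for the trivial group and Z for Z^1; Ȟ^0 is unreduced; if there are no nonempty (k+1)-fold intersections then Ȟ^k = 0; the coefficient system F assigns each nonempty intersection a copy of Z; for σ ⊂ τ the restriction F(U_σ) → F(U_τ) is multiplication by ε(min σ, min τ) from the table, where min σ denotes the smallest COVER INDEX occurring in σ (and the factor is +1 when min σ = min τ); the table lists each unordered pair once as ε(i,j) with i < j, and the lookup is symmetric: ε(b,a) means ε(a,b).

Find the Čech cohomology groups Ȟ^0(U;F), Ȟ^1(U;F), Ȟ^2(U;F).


Ȟ^0 = 0; Ȟ^1 = Z ⊕ Z/2; Ȟ^2 = 0

nerve simplices:
  U12={e} U14={h} U15={c} U16={f} U23={b} U34={d} U56={a}
C dims 6,7; δ0: rk 6, SNF 1^5·2
degree 0: 6−6−0 = 0 → Ȟ^0 ≅ 0
degree 1: 7−0−6 = 1 plus torsion [2] → Ȟ^1 ≅ Z ⊕ Z/2
degree 2: 0−0−0 = 0 → Ȟ^2 ≅ 0


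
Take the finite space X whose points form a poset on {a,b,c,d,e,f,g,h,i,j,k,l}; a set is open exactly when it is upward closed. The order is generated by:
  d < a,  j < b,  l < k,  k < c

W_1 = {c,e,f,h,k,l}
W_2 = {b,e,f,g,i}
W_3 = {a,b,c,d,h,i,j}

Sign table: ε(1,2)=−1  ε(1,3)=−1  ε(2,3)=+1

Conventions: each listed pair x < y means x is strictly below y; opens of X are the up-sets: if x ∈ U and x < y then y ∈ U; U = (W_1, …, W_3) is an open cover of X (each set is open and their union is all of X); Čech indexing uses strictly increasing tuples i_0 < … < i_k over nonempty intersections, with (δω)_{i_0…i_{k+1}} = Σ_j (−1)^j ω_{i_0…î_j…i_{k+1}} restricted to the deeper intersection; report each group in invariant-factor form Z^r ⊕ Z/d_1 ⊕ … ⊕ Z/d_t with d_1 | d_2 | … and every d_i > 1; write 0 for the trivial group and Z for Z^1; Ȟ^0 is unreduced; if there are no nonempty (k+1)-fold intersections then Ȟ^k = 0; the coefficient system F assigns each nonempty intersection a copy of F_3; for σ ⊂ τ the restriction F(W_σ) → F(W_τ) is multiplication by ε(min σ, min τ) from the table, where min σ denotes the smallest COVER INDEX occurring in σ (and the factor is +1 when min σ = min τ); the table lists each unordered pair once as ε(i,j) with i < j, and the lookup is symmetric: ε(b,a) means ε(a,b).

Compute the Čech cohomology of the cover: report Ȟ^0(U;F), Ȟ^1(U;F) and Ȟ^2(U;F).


cover nerve:
  W12={e,f} W13={c,h} W23={b,i}
C dims 3,3; δ0: rk_F3 2
Ȟ^0: (3−2)−0=1 ⇒ Z/3
Ȟ^1: (3−0)−2=1 ⇒ Z/3
Ȟ^2: (0−0)−0=0 ⇒ 0

Ȟ^0(U;F) ≅ Z/3, Ȟ^1(U;F) ≅ Z/3, Ȟ^2(U;F) ≅ 0


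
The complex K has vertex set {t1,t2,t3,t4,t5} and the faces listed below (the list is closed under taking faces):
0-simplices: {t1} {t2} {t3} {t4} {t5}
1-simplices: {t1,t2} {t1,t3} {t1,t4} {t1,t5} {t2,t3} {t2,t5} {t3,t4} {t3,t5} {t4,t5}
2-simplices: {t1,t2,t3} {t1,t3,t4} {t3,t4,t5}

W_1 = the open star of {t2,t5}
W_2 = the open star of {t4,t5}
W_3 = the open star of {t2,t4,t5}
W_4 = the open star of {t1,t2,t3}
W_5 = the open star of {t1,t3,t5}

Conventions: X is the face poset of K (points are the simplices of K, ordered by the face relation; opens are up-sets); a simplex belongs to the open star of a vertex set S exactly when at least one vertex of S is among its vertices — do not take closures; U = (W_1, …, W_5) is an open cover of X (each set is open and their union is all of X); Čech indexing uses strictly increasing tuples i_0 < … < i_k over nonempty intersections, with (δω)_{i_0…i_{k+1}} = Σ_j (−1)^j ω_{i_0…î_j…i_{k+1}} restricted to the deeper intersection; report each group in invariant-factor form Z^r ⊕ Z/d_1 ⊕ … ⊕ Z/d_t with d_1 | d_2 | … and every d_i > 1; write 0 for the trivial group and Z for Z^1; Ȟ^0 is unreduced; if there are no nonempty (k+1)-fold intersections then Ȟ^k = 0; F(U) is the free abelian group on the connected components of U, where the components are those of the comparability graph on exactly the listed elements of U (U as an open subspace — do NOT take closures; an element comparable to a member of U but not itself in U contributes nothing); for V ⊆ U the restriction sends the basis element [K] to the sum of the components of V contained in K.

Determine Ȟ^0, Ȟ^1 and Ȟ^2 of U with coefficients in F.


Ȟ^0 = Z, Ȟ^1 = Z and Ȟ^2 = 0

nonempty overlaps:
  W1={{t2},{t5},{t1,t2},{t1,t5},{t2,t3},{t2,t5},{t3,t5},{t4,t5},{t1,t2,t3},{t3,t4,t5}} W2={{t4},{t5},{t1,t4},{t1,t5},{t2,t5},{t3,t4},{t3,t5},{t4,t5},{t1,t3,t4},{t3,t4,t5}} W3={{t2},{t4},{t5},{t1,t2},{t1,t4},{t1,t5},{t2,t3},{t2,t5},{t3,t4},{t3,t5},{t4,t5},{t1,t2,t3},{t1,t3,t4},{t3,t4,t5}} W4={{t1},{t2},{t3},{t1,t2},{t1,t3},{t1,t4},{t1,t5},{t2,t3},{t2,t5},{t3,t4},{t3,t5},{t1,t2,t3},{t1,t3,t4},{t3,t4,t5}} W5={{t1},{t3},{t5},{t1,t2},{t1,t3},{t1,t4},{t1,t5},{t2,t3},{t2,t5},{t3,t4},{t3,t5},{t4,t5},{t1,t2,t3},{t1,t3,t4},{t3,t4,t5}}
  W12={{t5},{t1,t5},{t2,t5},{t3,t5},{t4,t5},{t3,t4,t5}} W13={{t2},{t5},{t1,t2},{t1,t5},{t2,t3},{t2,t5},{t3,t5},{t4,t5},{t1,t2,t3},{t3,t4,t5}} W14={{t2},{t1,t2},{t1,t5},{t2,t3},{t2,t5},{t3,t5},{t1,t2,t3},{t3,t4,t5}} W15={{t5},{t1,t2},{t1,t5},{t2,t3},{t2,t5},{t3,t5},{t4,t5},{t1,t2,t3},{t3,t4,t5}} W23={{t4},{t5},{t1,t4},{t1,t5},{t2,t5},{t3,t4},{t3,t5},{t4,t5},{t1,t3,t4},{t3,t4,t5}} W24={{t1,t4},{t1,t5},{t2,t5},{t3,t4},{t3,t5},{t1,t3,t4},{t3,t4,t5}} W25={{t5},{t1,t4},{t1,t5},{t2,t5},{t3,t4},{t3,t5},{t4,t5},{t1,t3,t4},{t3,t4,t5}} W34={{t2},{t1,t2},{t1,t4},{t1,t5},{t2,t3},{t2,t5},{t3,t4},{t3,t5},{t1,t2,t3},{t1,t3,t4},{t3,t4,t5}} W35={{t5},{t1,t2},{t1,t4},{t1,t5},{t2,t3},{t2,t5},{t3,t4},{t3,t5},{t4,t5},{t1,t2,t3},{t1,t3,t4},{t3,t4,t5}} W45={{t1},{t3},{t1,t2},{t1,t3},{t1,t4},{t1,t5},{t2,t3},{t2,t5},{t3,t4},{t3,t5},{t1,t2,t3},{t1,t3,t4},{t3,t4,t5}}
  W123={{t5},{t1,t5},{t2,t5},{t3,t5},{t4,t5},{t3,t4,t5}} W124={{t1,t5},{t2,t5},{t3,t5},{t3,t4,t5}} W125={{t5},{t1,t5},{t2,t5},{t3,t5},{t4,t5},{t3,t4,t5}} W134={{t2},{t1,t2},{t1,t5},{t2,t3},{t2,t5},{t3,t5},{t1,t2,t3},{t3,t4,t5}} W135={{t5},{t1,t2},{t1,t5},{t2,t3},{t2,t5},{t3,t5},{t4,t5},{t1,t2,t3},{t3,t4,t5}} W145={{t1,t2},{t1,t5},{t2,t3},{t2,t5},{t3,t5},{t1,t2,t3},{t3,t4,t5}} W234={{t1,t4},{t1,t5},{t2,t5},{t3,t4},{t3,t5},{t1,t3,t4},{t3,t4,t5}} W235={{t5},{t1,t4},{t1,t5},{t2,t5},{t3,t4},{t3,t5},{t4,t5},{t1,t3,t4},{t3,t4,t5}} W245={{t1,t4},{t1,t5},{t2,t5},{t3,t4},{t3,t5},{t1,t3,t4},{t3,t4,t5}} W345={{t1,t2},{t1,t4},{t1,t5},{t2,t3},{t2,t5},{t3,t4},{t3,t5},{t1,t2,t3},{t1,t3,t4},{t3,t4,t5}}
  W1234={{t1,t5},{t2,t5},{t3,t5},{t3,t4,t5}} W1235={{t5},{t1,t5},{t2,t5},{t3,t5},{t4,t5},{t3,t4,t5}} W1245={{t1,t5},{t2,t5},{t3,t5},{t3,t4,t5}} W1345={{t1,t2},{t1,t5},{t2,t3},{t2,t5},{t3,t5},{t1,t2,t3},{t3,t4,t5}} W2345={{t1,t4},{t1,t5},{t2,t5},{t3,t4},{t3,t5},{t1,t3,t4},{t3,t4,t5}}
  W12345={{t1,t5},{t2,t5},{t3,t5},{t3,t4,t5}}
components per intersection:
  W1: {{t2},{t5},{t1,t2},{t1,t5},{t2,t3},{t2,t5},{t3,t5},{t4,t5},{t1,t2,t3},{t3,t4,t5}}
  W2: {{t4},{t5},{t1,t4},{t1,t5},{t2,t5},{t3,t4},{t3,t5},{t4,t5},{t1,t3,t4},{t3,t4,t5}}
  W3: {{t2},{t4},{t5},{t1,t2},{t1,t4},{t1,t5},{t2,t3},{t2,t5},{t3,t4},{t3,t5},{t4,t5},{t1,t2,t3},{t1,t3,t4},{t3,t4,t5}}
  W4: {{t1},{t2},{t3},{t1,t2},{t1,t3},{t1,t4},{t1,t5},{t2,t3},{t2,t5},{t3,t4},{t3,t5},{t1,t2,t3},{t1,t3,t4},{t3,t4,t5}}
  W5: {{t1},{t3},{t5},{t1,t2},{t1,t3},{t1,t4},{t1,t5},{t2,t3},{t2,t5},{t3,t4},{t3,t5},{t4,t5},{t1,t2,t3},{t1,t3,t4},{t3,t4,t5}}
  W12: {{t5},{t1,t5},{t2,t5},{t3,t5},{t4,t5},{t3,t4,t5}}
  W13: {{t2},{t5},{t1,t2},{t1,t5},{t2,t3},{t2,t5},{t3,t5},{t4,t5},{t1,t2,t3},{t3,t4,t5}}
  W14: {{t2},{t1,t2},{t2,t3},{t2,t5},{t1,t2,t3}} {{t1,t5}} {{t3,t5},{t3,t4,t5}}
  W15: {{t5},{t1,t5},{t2,t5},{t3,t5},{t4,t5},{t3,t4,t5}} {{t1,t2},{t2,t3},{t1,t2,t3}}
  W23: {{t4},{t5},{t1,t4},{t1,t5},{t2,t5},{t3,t4},{t3,t5},{t4,t5},{t1,t3,t4},{t3,t4,t5}}
  W24: {{t1,t4},{t3,t4},{t3,t5},{t1,t3,t4},{t3,t4,t5}} {{t1,t5}} {{t2,t5}}
  W25: {{t5},{t1,t4},{t1,t5},{t2,t5},{t3,t4},{t3,t5},{t4,t5},{t1,t3,t4},{t3,t4,t5}}
  W34: {{t2},{t1,t2},{t2,t3},{t2,t5},{t1,t2,t3}} {{t1,t4},{t3,t4},{t3,t5},{t1,t3,t4},{t3,t4,t5}} {{t1,t5}}
  W35: {{t5},{t1,t4},{t1,t5},{t2,t5},{t3,t4},{t3,t5},{t4,t5},{t1,t3,t4},{t3,t4,t5}} {{t1,t2},{t2,t3},{t1,t2,t3}}
  W45: {{t1},{t3},{t1,t2},{t1,t3},{t1,t4},{t1,t5},{t2,t3},{t3,t4},{t3,t5},{t1,t2,t3},{t1,t3,t4},{t3,t4,t5}} {{t2,t5}}
  W123: {{t5},{t1,t5},{t2,t5},{t3,t5},{t4,t5},{t3,t4,t5}}
  W124: {{t1,t5}} {{t2,t5}} {{t3,t5},{t3,t4,t5}}
  W125: {{t5},{t1,t5},{t2,t5},{t3,t5},{t4,t5},{t3,t4,t5}}
  W134: {{t2},{t1,t2},{t2,t3},{t2,t5},{t1,t2,t3}} {{t1,t5}} {{t3,t5},{t3,t4,t5}}
  W135: {{t5},{t1,t5},{t2,t5},{t3,t5},{t4,t5},{t3,t4,t5}} {{t1,t2},{t2,t3},{t1,t2,t3}}
  W145: {{t1,t2},{t2,t3},{t1,t2,t3}} {{t1,t5}} {{t2,t5}} {{t3,t5},{t3,t4,t5}}
  W234: {{t1,t4},{t3,t4},{t3,t5},{t1,t3,t4},{t3,t4,t5}} {{t1,t5}} {{t2,t5}}
  W235: {{t5},{t1,t4},{t1,t5},{t2,t5},{t3,t4},{t3,t5},{t4,t5},{t1,t3,t4},{t3,t4,t5}}
  W245: {{t1,t4},{t3,t4},{t3,t5},{t1,t3,t4},{t3,t4,t5}} {{t1,t5}} {{t2,t5}}
  W345: {{t1,t2},{t2,t3},{t1,t2,t3}} {{t1,t4},{t3,t4},{t3,t5},{t1,t3,t4},{t3,t4,t5}} {{t1,t5}} {{t2,t5}}
  W1234: {{t1,t5}} {{t2,t5}} {{t3,t5},{t3,t4,t5}}
  W1235: {{t5},{t1,t5},{t2,t5},{t3,t5},{t4,t5},{t3,t4,t5}}
  W1245: {{t1,t5}} {{t2,t5}} {{t3,t5},{t3,t4,t5}}
  W1345: {{t1,t2},{t2,t3},{t1,t2,t3}} {{t1,t5}} {{t2,t5}} {{t3,t5},{t3,t4,t5}}
  W2345: {{t1,t4},{t3,t4},{t3,t5},{t1,t3,t4},{t3,t4,t5}} {{t1,t5}} {{t2,t5}}
  W12345: {{t1,t5}} {{t2,t5}} {{t3,t5},{t3,t4,t5}}
C dims 5,19,25,14; δ0: rk 4, SNF 1^4; δ1: rk 14, SNF 1^14; δ2: rk 11, SNF 1^11
degree 0: 5−4−0 = 1 → Ȟ^0 ≅ Z
degree 1: 19−14−4 = 1 → Ȟ^1 ≅ Z
degree 2: 25−11−14 = 0 → Ȟ^2 ≅ 0


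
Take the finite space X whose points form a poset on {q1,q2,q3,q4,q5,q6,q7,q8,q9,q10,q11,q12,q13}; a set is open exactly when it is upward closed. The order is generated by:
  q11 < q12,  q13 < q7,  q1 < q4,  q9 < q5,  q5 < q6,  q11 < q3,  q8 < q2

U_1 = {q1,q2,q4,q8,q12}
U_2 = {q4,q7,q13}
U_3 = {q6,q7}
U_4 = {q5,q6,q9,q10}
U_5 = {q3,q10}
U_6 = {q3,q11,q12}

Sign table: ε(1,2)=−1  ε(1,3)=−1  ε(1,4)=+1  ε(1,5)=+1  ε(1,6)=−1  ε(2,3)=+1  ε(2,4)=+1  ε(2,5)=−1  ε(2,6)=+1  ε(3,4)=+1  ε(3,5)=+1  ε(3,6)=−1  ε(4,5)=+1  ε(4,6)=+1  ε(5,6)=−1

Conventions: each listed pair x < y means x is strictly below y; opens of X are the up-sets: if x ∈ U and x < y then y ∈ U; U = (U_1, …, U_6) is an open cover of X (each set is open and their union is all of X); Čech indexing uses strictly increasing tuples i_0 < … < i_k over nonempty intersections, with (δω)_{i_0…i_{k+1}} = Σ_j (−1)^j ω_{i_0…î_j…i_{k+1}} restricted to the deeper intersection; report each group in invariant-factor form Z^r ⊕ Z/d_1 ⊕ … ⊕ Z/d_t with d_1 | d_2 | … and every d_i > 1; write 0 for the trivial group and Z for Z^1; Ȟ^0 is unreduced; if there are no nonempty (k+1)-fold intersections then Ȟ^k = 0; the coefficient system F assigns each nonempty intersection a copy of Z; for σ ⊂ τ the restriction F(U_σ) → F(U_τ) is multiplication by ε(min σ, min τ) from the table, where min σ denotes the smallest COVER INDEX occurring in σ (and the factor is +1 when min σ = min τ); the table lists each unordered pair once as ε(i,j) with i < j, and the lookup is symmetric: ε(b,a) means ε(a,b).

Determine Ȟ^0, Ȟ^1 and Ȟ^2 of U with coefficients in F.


nerve simplices:
  U12={q4} U16={q12} U23={q7} U34={q6} U45={q10} U56={q3}
C dims 6,6; δ0: rk 6, SNF 1^5·2
degree 0: 6−6−0 = 0 → Ȟ^0 ≅ 0
degree 1: 6−0−6 = 0 plus torsion [2] → Ȟ^1 ≅ Z/2
degree 2: 0−0−0 = 0 → Ȟ^2 ≅ 0

Ȟ^0 = 0, Ȟ^1 = Z/2, Ȟ^2 = 0


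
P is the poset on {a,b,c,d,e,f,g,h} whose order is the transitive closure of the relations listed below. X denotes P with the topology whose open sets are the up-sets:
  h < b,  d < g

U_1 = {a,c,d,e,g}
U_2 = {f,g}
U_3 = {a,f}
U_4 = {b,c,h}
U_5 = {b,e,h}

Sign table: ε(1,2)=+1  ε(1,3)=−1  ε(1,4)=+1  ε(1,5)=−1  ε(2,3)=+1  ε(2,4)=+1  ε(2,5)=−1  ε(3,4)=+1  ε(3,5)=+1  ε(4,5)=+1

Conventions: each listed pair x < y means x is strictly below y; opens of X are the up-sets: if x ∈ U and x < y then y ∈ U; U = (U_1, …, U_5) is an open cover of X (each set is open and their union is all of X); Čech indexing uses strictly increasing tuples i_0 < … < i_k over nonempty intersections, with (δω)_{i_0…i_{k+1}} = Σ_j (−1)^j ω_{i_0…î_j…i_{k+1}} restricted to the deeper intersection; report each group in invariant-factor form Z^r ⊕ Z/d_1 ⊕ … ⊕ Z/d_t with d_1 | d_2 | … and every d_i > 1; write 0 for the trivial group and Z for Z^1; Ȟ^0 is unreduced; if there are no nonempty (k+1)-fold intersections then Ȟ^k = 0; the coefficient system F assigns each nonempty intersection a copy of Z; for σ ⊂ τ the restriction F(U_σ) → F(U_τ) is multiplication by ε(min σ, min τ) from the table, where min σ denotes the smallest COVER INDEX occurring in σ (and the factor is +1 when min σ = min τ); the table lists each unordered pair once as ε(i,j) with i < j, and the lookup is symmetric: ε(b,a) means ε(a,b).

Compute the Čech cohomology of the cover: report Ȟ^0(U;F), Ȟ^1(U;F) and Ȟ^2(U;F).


Ȟ^0 ≅ 0, Ȟ^1 ≅ Z ⊕ Z/2 and Ȟ^2 ≅ 0

intersection data:
  U12={g} U13={a} U14={c} U15={e} U23={f} U45={b,h}
C dims 5,6; δ0: rk 5, SNF 1^4·2
Ȟ^0 = (5 − 5) − 0 = 0, so Ȟ^0 ≅ 0
Ȟ^1 = (6 − 0) − 5 = 1 plus torsion [2], so Ȟ^1 ≅ Z ⊕ Z/2
Ȟ^2 = (0 − 0) − 0 = 0, so Ȟ^2 ≅ 0


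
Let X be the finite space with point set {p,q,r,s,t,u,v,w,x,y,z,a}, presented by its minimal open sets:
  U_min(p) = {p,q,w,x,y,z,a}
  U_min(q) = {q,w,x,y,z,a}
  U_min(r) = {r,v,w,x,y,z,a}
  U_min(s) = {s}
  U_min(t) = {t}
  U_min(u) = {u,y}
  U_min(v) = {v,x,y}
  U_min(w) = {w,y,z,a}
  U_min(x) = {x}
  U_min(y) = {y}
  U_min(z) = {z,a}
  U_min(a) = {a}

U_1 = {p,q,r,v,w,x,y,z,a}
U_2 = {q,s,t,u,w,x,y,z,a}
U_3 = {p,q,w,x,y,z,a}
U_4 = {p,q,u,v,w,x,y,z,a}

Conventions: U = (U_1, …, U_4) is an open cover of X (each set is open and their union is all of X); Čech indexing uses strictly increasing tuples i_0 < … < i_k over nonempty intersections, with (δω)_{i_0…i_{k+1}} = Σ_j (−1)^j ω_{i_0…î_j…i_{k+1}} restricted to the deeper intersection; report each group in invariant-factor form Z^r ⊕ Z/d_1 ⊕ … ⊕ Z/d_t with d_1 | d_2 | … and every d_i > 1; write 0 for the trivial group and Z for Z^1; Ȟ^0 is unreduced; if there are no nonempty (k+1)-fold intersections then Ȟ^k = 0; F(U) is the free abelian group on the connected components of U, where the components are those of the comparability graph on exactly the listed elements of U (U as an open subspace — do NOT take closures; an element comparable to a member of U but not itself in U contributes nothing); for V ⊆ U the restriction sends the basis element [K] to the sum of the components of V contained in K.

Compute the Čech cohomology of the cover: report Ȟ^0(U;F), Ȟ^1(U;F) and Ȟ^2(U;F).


Ȟ^0(U;F) ≅ Z^3,  Ȟ^1(U;F) ≅ 0,  Ȟ^2(U;F) ≅ 0

cover nerve:
  U12={q,w,x,y,z,a} U13={p,q,w,x,y,z,a} U14={p,q,v,w,x,y,z,a} U23={q,w,x,y,z,a} U24={q,u,w,x,y,z,a} U34={p,q,w,x,y,z,a}
  U123={q,w,x,y,z,a} U124={q,w,x,y,z,a} U134={p,q,w,x,y,z,a} U234={q,w,x,y,z,a}
  U1234={q,w,x,y,z,a}
components per intersection:
  U1: {p,q,r,v,w,x,y,z,a}
  U2: {q,u,w,x,y,z,a} {s} {t}
  U3: {p,q,w,x,y,z,a}
  U4: {p,q,u,v,w,x,y,z,a}
  U12: {q,w,x,y,z,a}
  U13: {p,q,w,x,y,z,a}
  U14: {p,q,v,w,x,y,z,a}
  U23: {q,w,x,y,z,a}
  U24: {q,u,w,x,y,z,a}
  U34: {p,q,w,x,y,z,a}
  U123: {q,w,x,y,z,a}
  U124: {q,w,x,y,z,a}
  U134: {p,q,w,x,y,z,a}
  U234: {q,w,x,y,z,a}
  U1234: {q,w,x,y,z,a}
C dims 6,6,4,1; δ0: rk 3, SNF 1^3; δ1: rk 3, SNF 1^3; δ2: rk 1, SNF 1^1
Ȟ^0: (6−3)−0=3 ⇒ Z^3
Ȟ^1: (6−3)−3=0 ⇒ 0
Ȟ^2: (4−1)−3=0 ⇒ 0


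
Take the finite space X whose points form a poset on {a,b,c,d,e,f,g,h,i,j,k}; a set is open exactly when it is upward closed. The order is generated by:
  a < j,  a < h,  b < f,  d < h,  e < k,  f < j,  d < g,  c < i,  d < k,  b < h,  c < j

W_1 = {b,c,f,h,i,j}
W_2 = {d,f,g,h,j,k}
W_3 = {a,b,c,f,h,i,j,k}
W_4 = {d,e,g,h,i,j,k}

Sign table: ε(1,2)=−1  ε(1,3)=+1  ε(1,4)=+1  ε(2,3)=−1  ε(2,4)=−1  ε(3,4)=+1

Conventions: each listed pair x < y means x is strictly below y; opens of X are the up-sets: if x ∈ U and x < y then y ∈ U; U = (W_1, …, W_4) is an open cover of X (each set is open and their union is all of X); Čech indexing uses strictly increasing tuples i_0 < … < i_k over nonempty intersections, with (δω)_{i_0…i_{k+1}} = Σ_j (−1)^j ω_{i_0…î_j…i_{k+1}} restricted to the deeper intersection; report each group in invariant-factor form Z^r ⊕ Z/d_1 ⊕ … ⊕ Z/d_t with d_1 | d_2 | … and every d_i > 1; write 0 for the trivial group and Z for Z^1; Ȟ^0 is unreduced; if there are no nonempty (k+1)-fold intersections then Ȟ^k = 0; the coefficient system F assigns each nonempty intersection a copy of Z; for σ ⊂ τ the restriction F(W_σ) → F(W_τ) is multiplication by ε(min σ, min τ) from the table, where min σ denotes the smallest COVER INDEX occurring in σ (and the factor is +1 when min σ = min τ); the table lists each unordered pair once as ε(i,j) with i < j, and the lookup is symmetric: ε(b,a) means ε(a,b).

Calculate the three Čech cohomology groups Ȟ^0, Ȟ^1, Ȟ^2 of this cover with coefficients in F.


Ȟ^0 ≅ Z,  Ȟ^1 ≅ 0,  Ȟ^2 ≅ 0

nonempty overlaps:
  W12={f,h,j} W13={b,c,f,h,i,j} W14={h,i,j} W23={f,h,j,k} W24={d,g,h,j,k} W34={h,i,j,k}
  W123={f,h,j} W124={h,j} W134={h,i,j} W234={h,j,k}
  W1234={h,j}
C dims 4,6,4,1; δ0: rk 3, SNF 1^3; δ1: rk 3, SNF 1^3; δ2: rk 1, SNF 1^1
degree 0: 4−3−0 = 1 → Ȟ^0 ≅ Z
degree 1: 6−3−3 = 0 → Ȟ^1 ≅ 0
degree 2: 4−1−3 = 0 → Ȟ^2 ≅ 0


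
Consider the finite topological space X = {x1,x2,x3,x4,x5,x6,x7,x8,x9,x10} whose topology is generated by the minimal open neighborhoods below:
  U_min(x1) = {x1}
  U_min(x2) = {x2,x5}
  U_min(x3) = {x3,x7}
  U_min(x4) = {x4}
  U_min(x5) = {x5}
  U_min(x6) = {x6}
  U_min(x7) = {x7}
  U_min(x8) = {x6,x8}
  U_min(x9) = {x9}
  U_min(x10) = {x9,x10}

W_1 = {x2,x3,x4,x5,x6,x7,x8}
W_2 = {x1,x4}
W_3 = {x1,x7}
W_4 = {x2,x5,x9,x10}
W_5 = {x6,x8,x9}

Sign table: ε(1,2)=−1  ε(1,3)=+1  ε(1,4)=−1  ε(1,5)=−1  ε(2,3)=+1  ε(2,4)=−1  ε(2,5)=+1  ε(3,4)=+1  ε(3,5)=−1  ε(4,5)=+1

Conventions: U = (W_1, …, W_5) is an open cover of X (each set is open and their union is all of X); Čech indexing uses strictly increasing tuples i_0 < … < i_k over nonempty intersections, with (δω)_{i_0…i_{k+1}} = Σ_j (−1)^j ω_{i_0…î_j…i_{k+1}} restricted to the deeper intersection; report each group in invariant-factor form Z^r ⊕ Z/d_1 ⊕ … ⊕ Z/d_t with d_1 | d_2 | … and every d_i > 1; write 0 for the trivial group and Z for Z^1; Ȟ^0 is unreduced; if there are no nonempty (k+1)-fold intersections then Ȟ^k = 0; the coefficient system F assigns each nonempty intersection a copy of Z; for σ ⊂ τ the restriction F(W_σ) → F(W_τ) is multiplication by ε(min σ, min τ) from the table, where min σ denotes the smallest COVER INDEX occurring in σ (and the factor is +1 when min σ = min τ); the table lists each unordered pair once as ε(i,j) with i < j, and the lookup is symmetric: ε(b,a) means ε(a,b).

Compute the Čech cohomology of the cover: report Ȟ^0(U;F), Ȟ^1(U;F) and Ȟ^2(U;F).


Ȟ^0(U;F) ≅ 0,  Ȟ^1(U;F) ≅ Z ⊕ Z/2,  Ȟ^2(U;F) ≅ 0

nerve of the cover:
  W12={x4} W13={x7} W14={x2,x5} W15={x6,x8} W23={x1} W45={x9}
C dims 5,6; δ0: rk 5, SNF 1^4·2
Ȟ^0 = (5 − 5) − 0 = 0, so Ȟ^0 ≅ 0
Ȟ^1 = (6 − 0) − 5 = 1 plus torsion [2], so Ȟ^1 ≅ Z ⊕ Z/2
Ȟ^2 = (0 − 0) − 0 = 0, so Ȟ^2 ≅ 0


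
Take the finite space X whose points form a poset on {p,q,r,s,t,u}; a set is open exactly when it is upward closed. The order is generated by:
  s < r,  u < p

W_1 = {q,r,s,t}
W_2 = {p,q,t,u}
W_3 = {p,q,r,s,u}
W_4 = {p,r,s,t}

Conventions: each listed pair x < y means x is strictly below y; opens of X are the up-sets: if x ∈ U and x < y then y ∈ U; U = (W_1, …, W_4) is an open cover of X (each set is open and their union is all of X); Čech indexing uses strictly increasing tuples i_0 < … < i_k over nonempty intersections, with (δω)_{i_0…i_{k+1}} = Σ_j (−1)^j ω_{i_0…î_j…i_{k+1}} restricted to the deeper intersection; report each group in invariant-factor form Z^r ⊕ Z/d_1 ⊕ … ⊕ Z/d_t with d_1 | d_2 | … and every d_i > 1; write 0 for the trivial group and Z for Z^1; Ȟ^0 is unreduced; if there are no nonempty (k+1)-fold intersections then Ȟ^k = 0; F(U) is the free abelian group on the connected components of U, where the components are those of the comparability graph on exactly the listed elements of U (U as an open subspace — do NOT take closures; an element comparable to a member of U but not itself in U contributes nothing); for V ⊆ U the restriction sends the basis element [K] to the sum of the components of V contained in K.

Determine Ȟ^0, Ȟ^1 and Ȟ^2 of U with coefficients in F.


Ȟ^0 ≅ Z^4, Ȟ^1 ≅ 0, Ȟ^2 ≅ 0

nonempty intersections:
  W12={q,t} W13={q,r,s} W14={r,s,t} W23={p,q,u} W24={p,t} W34={p,r,s}
  W123={q} W124={t} W134={r,s} W234={p}
components per intersection:
  W1: {q} {r,s} {t}
  W2: {p,u} {q} {t}
  W3: {p,u} {q} {r,s}
  W4: {p} {r,s} {t}
  W12: {q} {t}
  W13: {q} {r,s}
  W14: {r,s} {t}
  W23: {p,u} {q}
  W24: {p} {t}
  W34: {p} {r,s}
  W123: {q}
  W124: {t}
  W134: {r,s}
  W234: {p}
C dims 12,12,4; δ0: rk 8, SNF 1^8; δ1: rk 4, SNF 1^4
Ȟ^0: (12−8)−0=4 ⇒ Z^4
Ȟ^1: (12−4)−8=0 ⇒ 0
Ȟ^2: (4−0)−4=0 ⇒ 0


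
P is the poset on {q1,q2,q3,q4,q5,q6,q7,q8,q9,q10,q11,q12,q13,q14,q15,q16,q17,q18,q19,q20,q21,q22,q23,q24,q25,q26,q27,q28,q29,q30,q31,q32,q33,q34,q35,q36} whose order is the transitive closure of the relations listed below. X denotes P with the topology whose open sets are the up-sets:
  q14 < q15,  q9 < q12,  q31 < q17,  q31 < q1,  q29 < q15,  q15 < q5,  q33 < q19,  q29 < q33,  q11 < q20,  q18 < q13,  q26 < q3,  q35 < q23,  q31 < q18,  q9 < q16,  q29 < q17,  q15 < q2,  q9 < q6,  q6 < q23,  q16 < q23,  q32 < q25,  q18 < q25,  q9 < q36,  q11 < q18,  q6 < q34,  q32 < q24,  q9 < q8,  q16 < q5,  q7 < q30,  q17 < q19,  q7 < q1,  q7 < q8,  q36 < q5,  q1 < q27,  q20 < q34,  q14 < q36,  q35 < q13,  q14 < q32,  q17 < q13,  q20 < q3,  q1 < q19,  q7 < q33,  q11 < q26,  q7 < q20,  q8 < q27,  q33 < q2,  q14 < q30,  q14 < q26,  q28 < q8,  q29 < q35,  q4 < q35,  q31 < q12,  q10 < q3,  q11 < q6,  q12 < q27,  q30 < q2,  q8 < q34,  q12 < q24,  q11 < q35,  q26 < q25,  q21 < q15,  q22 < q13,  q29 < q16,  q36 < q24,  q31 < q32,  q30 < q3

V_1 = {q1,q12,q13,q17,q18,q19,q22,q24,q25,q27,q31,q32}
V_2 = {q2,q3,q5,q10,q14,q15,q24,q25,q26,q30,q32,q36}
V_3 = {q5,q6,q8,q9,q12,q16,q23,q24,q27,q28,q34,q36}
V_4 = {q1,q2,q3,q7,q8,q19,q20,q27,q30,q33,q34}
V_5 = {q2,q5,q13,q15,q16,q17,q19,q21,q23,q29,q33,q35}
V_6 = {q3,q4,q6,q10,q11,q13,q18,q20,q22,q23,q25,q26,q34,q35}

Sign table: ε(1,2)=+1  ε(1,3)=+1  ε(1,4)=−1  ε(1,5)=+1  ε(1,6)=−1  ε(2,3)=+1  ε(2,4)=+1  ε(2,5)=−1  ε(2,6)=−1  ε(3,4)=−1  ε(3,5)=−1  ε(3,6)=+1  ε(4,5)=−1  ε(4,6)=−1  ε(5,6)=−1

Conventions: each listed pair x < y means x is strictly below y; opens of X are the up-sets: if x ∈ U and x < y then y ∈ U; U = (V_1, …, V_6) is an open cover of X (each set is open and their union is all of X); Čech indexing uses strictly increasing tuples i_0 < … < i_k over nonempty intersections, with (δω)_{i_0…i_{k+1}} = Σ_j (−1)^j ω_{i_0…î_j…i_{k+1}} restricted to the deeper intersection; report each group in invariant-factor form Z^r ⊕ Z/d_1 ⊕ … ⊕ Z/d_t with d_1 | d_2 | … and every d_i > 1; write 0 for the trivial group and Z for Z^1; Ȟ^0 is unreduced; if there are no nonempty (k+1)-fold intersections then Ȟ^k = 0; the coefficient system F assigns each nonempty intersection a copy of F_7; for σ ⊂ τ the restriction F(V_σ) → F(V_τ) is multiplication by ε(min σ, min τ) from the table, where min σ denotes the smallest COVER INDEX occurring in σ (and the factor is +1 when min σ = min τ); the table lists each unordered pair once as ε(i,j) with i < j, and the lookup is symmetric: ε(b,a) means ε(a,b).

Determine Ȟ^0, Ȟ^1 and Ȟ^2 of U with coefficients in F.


Ȟ^0(U;F) ≅ 0, Ȟ^1(U;F) ≅ 0 and Ȟ^2(U;F) ≅ Z/7

intersection data:
  V12={q24,q25,q32} V13={q12,q24,q27} V14={q1,q19,q27} V15={q13,q17,q19} V16={q13,q18,q22,q25} V23={q5,q24,q36} V24={q2,q3,q30} V25={q2,q5,q15} V26={q3,q10,q25,q26} V34={q8,q27,q34} V35={q5,q16,q23} V36={q6,q23,q34} V45={q2,q19,q33} V46={q3,q20,q34} V56={q13,q23,q35}
  V123={q24} V126={q25} V134={q27} V145={q19} V156={q13} V235={q5} V245={q2} V246={q3} V346={q34} V356={q23}
C dims 6,15,10; δ0: rk_F7 6; δ1: rk_F7 9
Ȟ^0 = (6 − 6) − 0 = 0, so Ȟ^0 ≅ 0
Ȟ^1 = (15 − 9) − 6 = 0, so Ȟ^1 ≅ 0
Ȟ^2 = (10 − 0) − 9 = 1, so Ȟ^2 ≅ Z/7


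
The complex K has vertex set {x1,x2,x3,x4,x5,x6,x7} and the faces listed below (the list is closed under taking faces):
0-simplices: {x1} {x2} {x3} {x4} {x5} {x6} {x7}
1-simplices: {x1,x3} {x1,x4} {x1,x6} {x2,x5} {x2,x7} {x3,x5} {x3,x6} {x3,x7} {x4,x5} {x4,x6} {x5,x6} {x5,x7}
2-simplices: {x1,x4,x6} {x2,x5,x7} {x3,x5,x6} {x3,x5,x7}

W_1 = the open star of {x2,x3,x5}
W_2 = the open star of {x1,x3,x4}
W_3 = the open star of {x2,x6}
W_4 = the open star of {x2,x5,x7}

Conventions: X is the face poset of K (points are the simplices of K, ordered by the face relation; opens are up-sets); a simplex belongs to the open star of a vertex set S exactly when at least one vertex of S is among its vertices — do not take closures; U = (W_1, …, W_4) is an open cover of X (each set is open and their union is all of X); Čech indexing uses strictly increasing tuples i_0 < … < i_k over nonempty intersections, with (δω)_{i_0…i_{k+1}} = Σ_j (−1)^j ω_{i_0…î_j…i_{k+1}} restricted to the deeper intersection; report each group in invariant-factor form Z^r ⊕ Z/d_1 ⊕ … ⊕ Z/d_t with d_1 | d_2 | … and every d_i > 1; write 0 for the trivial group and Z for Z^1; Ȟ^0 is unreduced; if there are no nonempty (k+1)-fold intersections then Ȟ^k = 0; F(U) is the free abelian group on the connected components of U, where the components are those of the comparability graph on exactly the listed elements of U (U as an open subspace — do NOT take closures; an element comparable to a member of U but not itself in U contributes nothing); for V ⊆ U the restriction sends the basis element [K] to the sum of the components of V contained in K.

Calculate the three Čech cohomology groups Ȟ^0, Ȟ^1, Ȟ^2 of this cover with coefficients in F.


nerve of the cover:
  W1={{x2},{x3},{x5},{x1,x3},{x2,x5},{x2,x7},{x3,x5},{x3,x6},{x3,x7},{x4,x5},{x5,x6},{x5,x7},{x2,x5,x7},{x3,x5,x6},{x3,x5,x7}} W2={{x1},{x3},{x4},{x1,x3},{x1,x4},{x1,x6},{x3,x5},{x3,x6},{x3,x7},{x4,x5},{x4,x6},{x1,x4,x6},{x3,x5,x6},{x3,x5,x7}} W3={{x2},{x6},{x1,x6},{x2,x5},{x2,x7},{x3,x6},{x4,x6},{x5,x6},{x1,x4,x6},{x2,x5,x7},{x3,x5,x6}} W4={{x2},{x5},{x7},{x2,x5},{x2,x7},{x3,x5},{x3,x7},{x4,x5},{x5,x6},{x5,x7},{x2,x5,x7},{x3,x5,x6},{x3,x5,x7}}
  W12={{x3},{x1,x3},{x3,x5},{x3,x6},{x3,x7},{x4,x5},{x3,x5,x6},{x3,x5,x7}} W13={{x2},{x2,x5},{x2,x7},{x3,x6},{x5,x6},{x2,x5,x7},{x3,x5,x6}} W14={{x2},{x5},{x2,x5},{x2,x7},{x3,x5},{x3,x7},{x4,x5},{x5,x6},{x5,x7},{x2,x5,x7},{x3,x5,x6},{x3,x5,x7}} W23={{x1,x6},{x3,x6},{x4,x6},{x1,x4,x6},{x3,x5,x6}} W24={{x3,x5},{x3,x7},{x4,x5},{x3,x5,x6},{x3,x5,x7}} W34={{x2},{x2,x5},{x2,x7},{x5,x6},{x2,x5,x7},{x3,x5,x6}}
  W123={{x3,x6},{x3,x5,x6}} W124={{x3,x5},{x3,x7},{x4,x5},{x3,x5,x6},{x3,x5,x7}} W134={{x2},{x2,x5},{x2,x7},{x5,x6},{x2,x5,x7},{x3,x5,x6}} W234={{x3,x5,x6}}
  W1234={{x3,x5,x6}}
components per intersection:
  W1: {{x2},{x3},{x5},{x1,x3},{x2,x5},{x2,x7},{x3,x5},{x3,x6},{x3,x7},{x4,x5},{x5,x6},{x5,x7},{x2,x5,x7},{x3,x5,x6},{x3,x5,x7}}
  W2: {{x1},{x3},{x4},{x1,x3},{x1,x4},{x1,x6},{x3,x5},{x3,x6},{x3,x7},{x4,x5},{x4,x6},{x1,x4,x6},{x3,x5,x6},{x3,x5,x7}}
  W3: {{x2},{x2,x5},{x2,x7},{x2,x5,x7}} {{x6},{x1,x6},{x3,x6},{x4,x6},{x5,x6},{x1,x4,x6},{x3,x5,x6}}
  W4: {{x2},{x5},{x7},{x2,x5},{x2,x7},{x3,x5},{x3,x7},{x4,x5},{x5,x6},{x5,x7},{x2,x5,x7},{x3,x5,x6},{x3,x5,x7}}
  W12: {{x3},{x1,x3},{x3,x5},{x3,x6},{x3,x7},{x3,x5,x6},{x3,x5,x7}} {{x4,x5}}
  W13: {{x2},{x2,x5},{x2,x7},{x2,x5,x7}} {{x3,x6},{x5,x6},{x3,x5,x6}}
  W14: {{x2},{x5},{x2,x5},{x2,x7},{x3,x5},{x3,x7},{x4,x5},{x5,x6},{x5,x7},{x2,x5,x7},{x3,x5,x6},{x3,x5,x7}}
  W23: {{x1,x6},{x4,x6},{x1,x4,x6}} {{x3,x6},{x3,x5,x6}}
  W24: {{x3,x5},{x3,x7},{x3,x5,x6},{x3,x5,x7}} {{x4,x5}}
  W34: {{x2},{x2,x5},{x2,x7},{x2,x5,x7}} {{x5,x6},{x3,x5,x6}}
  W123: {{x3,x6},{x3,x5,x6}}
  W124: {{x3,x5},{x3,x7},{x3,x5,x6},{x3,x5,x7}} {{x4,x5}}
  W134: {{x2},{x2,x5},{x2,x7},{x2,x5,x7}} {{x5,x6},{x3,x5,x6}}
  W234: {{x3,x5,x6}}
  W1234: {{x3,x5,x6}}
C dims 5,11,6,1; δ0: rk 4, SNF 1^4; δ1: rk 5, SNF 1^5; δ2: rk 1, SNF 1^1
Ȟ^0 = (5 − 4) − 0 = 1, so Ȟ^0 ≅ Z
Ȟ^1 = (11 − 5) − 4 = 2, so Ȟ^1 ≅ Z^2
Ȟ^2 = (6 − 1) − 5 = 0, so Ȟ^2 ≅ 0

Ȟ^0(U;F) ≅ Z,  Ȟ^1(U;F) ≅ Z^2,  Ȟ^2(U;F) ≅ 0
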